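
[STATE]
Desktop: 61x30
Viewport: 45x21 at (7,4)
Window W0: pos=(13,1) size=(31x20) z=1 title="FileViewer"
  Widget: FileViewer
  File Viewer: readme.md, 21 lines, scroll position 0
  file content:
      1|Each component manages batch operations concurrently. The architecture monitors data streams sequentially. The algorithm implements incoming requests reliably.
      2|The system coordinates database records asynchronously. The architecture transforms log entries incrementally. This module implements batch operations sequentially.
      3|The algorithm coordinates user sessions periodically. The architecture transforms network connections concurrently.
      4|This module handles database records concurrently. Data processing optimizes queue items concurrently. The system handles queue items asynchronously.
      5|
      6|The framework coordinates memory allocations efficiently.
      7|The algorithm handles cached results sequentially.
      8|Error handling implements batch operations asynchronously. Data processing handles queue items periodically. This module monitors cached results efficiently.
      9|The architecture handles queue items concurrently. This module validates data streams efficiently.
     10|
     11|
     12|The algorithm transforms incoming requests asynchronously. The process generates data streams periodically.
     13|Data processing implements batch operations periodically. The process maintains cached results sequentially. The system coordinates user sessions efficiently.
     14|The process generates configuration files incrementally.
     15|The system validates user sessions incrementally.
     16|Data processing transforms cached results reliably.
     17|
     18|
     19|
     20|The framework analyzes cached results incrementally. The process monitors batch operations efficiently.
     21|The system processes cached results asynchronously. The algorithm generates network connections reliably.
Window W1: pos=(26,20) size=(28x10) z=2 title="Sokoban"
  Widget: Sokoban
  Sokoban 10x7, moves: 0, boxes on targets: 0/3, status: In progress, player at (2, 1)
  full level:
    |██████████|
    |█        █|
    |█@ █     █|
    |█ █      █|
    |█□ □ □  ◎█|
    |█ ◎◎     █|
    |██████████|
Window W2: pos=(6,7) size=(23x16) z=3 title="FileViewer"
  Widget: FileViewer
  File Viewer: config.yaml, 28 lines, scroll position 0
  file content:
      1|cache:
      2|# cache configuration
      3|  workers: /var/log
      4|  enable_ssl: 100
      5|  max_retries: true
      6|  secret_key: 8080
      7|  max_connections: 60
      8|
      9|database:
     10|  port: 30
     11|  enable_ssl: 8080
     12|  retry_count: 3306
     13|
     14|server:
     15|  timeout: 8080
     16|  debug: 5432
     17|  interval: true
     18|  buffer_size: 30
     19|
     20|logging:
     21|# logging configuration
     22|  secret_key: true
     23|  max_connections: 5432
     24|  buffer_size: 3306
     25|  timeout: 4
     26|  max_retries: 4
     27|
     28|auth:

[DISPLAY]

      ┃Each component manages batch▲┃        
      ┃The system coordinates datab█┃        
      ┃The algorithm coordinates us░┃        
━━━━━━━━━━━━━━━━━━━━━┓dles database░┃        
 FileViewer          ┃             ░┃        
─────────────────────┨oordinates me░┃        
cache:              ▲┃andles cached░┃        
# cache configuratio█┃implements ba░┃        
  workers: /var/log ░┃e handles que░┃        
  enable_ssl: 100   ░┃             ░┃        
  max_retries: true ░┃             ░┃        
  secret_key: 8080  ░┃ransforms inc░┃        
  max_connections: 6░┃ implements b░┃        
                    ░┃erates config░┃        
database:           ░┃dates user se░┃        
  port: 30          ░┃ transforms c▼┃        
  enable_ssl: 8080  ░┃━━━━━━━━━━━━━━━━━━━━━━━
  retry_count: 3306 ▼┃okoban                 
━━━━━━━━━━━━━━━━━━━━━┛───────────────────────
                   ┃██████████               
                   ┃█        █               


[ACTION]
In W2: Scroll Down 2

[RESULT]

      ┃Each component manages batch▲┃        
      ┃The system coordinates datab█┃        
      ┃The algorithm coordinates us░┃        
━━━━━━━━━━━━━━━━━━━━━┓dles database░┃        
 FileViewer          ┃             ░┃        
─────────────────────┨oordinates me░┃        
  workers: /var/log ▲┃andles cached░┃        
  enable_ssl: 100   ░┃implements ba░┃        
  max_retries: true █┃e handles que░┃        
  secret_key: 8080  ░┃             ░┃        
  max_connections: 6░┃             ░┃        
                    ░┃ransforms inc░┃        
database:           ░┃ implements b░┃        
  port: 30          ░┃erates config░┃        
  enable_ssl: 8080  ░┃dates user se░┃        
  retry_count: 3306 ░┃ transforms c▼┃        
                    ░┃━━━━━━━━━━━━━━━━━━━━━━━
server:             ▼┃okoban                 
━━━━━━━━━━━━━━━━━━━━━┛───────────────────────
                   ┃██████████               
                   ┃█        █               


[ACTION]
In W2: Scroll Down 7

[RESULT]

      ┃Each component manages batch▲┃        
      ┃The system coordinates datab█┃        
      ┃The algorithm coordinates us░┃        
━━━━━━━━━━━━━━━━━━━━━┓dles database░┃        
 FileViewer          ┃             ░┃        
─────────────────────┨oordinates me░┃        
  port: 30          ▲┃andles cached░┃        
  enable_ssl: 8080  ░┃implements ba░┃        
  retry_count: 3306 ░┃e handles que░┃        
                    ░┃             ░┃        
server:             ░┃             ░┃        
  timeout: 8080     ░┃ransforms inc░┃        
  debug: 5432       █┃ implements b░┃        
  interval: true    ░┃erates config░┃        
  buffer_size: 30   ░┃dates user se░┃        
                    ░┃ transforms c▼┃        
logging:            ░┃━━━━━━━━━━━━━━━━━━━━━━━
# logging configurat▼┃okoban                 
━━━━━━━━━━━━━━━━━━━━━┛───────────────────────
                   ┃██████████               
                   ┃█        █               


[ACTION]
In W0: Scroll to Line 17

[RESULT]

      ┃The framework coordinates me▲┃        
      ┃The algorithm handles cached░┃        
      ┃Error handling implements ba░┃        
━━━━━━━━━━━━━━━━━━━━━┓e handles que░┃        
 FileViewer          ┃             ░┃        
─────────────────────┨             ░┃        
  port: 30          ▲┃ransforms inc░┃        
  enable_ssl: 8080  ░┃ implements b░┃        
  retry_count: 3306 ░┃erates config░┃        
                    ░┃dates user se░┃        
server:             ░┃ transforms c░┃        
  timeout: 8080     ░┃             ░┃        
  debug: 5432       █┃             ░┃        
  interval: true    ░┃             ░┃        
  buffer_size: 30   ░┃nalyzes cache█┃        
                    ░┃esses cached ▼┃        
logging:            ░┃━━━━━━━━━━━━━━━━━━━━━━━
# logging configurat▼┃okoban                 
━━━━━━━━━━━━━━━━━━━━━┛───────────────────────
                   ┃██████████               
                   ┃█        █               


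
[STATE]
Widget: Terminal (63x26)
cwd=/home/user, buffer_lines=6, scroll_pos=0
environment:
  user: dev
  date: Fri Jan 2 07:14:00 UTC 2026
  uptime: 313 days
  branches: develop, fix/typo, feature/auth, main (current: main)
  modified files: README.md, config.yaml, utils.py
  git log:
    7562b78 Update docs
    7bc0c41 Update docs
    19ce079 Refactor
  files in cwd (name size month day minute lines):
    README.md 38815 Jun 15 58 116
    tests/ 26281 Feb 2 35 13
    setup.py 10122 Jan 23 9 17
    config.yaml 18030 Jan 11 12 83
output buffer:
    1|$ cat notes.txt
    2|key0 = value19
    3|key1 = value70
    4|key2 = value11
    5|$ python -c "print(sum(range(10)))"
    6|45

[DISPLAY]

$ cat notes.txt                                                
key0 = value19                                                 
key1 = value70                                                 
key2 = value11                                                 
$ python -c "print(sum(range(10)))"                            
45                                                             
$ █                                                            
                                                               
                                                               
                                                               
                                                               
                                                               
                                                               
                                                               
                                                               
                                                               
                                                               
                                                               
                                                               
                                                               
                                                               
                                                               
                                                               
                                                               
                                                               
                                                               


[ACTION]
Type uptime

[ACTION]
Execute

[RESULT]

$ cat notes.txt                                                
key0 = value19                                                 
key1 = value70                                                 
key2 = value11                                                 
$ python -c "print(sum(range(10)))"                            
45                                                             
$ uptime                                                       
 10:00  up 313 days                                            
$ █                                                            
                                                               
                                                               
                                                               
                                                               
                                                               
                                                               
                                                               
                                                               
                                                               
                                                               
                                                               
                                                               
                                                               
                                                               
                                                               
                                                               
                                                               


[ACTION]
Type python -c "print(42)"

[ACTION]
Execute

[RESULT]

$ cat notes.txt                                                
key0 = value19                                                 
key1 = value70                                                 
key2 = value11                                                 
$ python -c "print(sum(range(10)))"                            
45                                                             
$ uptime                                                       
 10:00  up 313 days                                            
$ python -c "print(42)"                                        
42                                                             
$ █                                                            
                                                               
                                                               
                                                               
                                                               
                                                               
                                                               
                                                               
                                                               
                                                               
                                                               
                                                               
                                                               
                                                               
                                                               
                                                               


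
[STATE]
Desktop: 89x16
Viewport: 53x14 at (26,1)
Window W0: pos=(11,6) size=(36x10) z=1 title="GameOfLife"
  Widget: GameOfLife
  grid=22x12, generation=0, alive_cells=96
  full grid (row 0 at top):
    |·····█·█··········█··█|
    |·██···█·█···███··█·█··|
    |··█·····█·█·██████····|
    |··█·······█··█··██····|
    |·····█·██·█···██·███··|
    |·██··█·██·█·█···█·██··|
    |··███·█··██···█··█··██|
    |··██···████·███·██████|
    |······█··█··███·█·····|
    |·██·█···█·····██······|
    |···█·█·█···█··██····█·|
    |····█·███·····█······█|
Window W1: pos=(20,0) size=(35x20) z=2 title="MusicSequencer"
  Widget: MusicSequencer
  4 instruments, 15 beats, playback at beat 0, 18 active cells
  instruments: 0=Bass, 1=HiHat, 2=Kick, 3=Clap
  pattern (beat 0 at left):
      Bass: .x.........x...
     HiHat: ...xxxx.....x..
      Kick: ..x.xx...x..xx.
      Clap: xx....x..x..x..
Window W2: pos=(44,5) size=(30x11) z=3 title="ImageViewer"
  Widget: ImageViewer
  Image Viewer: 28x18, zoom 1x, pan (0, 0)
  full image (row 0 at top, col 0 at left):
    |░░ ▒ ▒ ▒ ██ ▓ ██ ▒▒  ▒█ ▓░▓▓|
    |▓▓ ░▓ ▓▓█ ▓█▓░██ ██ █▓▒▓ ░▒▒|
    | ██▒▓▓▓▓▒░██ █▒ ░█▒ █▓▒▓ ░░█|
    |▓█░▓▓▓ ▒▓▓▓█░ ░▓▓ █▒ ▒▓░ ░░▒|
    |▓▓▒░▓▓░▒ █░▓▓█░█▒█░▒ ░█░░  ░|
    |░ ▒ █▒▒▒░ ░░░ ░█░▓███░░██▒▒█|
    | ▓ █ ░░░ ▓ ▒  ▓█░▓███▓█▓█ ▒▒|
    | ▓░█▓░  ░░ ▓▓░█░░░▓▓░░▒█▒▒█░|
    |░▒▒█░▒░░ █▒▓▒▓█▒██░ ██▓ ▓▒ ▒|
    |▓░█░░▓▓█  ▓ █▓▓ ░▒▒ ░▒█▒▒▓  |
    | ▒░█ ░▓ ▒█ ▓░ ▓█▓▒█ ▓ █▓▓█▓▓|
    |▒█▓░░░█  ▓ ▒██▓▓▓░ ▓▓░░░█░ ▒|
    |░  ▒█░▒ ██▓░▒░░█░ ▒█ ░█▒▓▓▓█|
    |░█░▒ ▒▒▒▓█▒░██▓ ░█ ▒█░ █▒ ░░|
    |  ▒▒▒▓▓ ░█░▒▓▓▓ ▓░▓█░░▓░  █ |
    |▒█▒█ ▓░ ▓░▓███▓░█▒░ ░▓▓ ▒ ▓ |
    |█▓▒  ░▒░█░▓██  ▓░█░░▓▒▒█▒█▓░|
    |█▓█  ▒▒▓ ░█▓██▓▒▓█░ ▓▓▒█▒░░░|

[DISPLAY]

cSequencer                  ┃                        
────────────────────────────┨                        
 ▼12345678901234            ┃                        
s·█·········█···            ┃                        
t···████·····█··  ┏━━━━━━━━━━━━━━━━━━━━━━━━━━━━┓     
k··█·██···█··██·  ┃ ImageViewer                ┃     
p██····█··█··█··  ┠────────────────────────────┨     
                  ┃░░ ▒ ▒ ▒ ██ ▓ ██ ▒▒  ▒█ ▓░▓▓┃     
                  ┃▓▓ ░▓ ▓▓█ ▓█▓░██ ██ █▓▒▓ ░▒▒┃     
                  ┃ ██▒▓▓▓▓▒░██ █▒ ░█▒ █▓▒▓ ░░█┃     
                  ┃▓█░▓▓▓ ▒▓▓▓█░ ░▓▓ █▒ ▒▓░ ░░▒┃     
                  ┃▓▓▒░▓▓░▒ █░▓▓█░█▒█░▒ ░█░░  ░┃     
                  ┃░ ▒ █▒▒▒░ ░░░ ░█░▓███░░██▒▒█┃     
                  ┃ ▓ █ ░░░ ▓ ▒  ▓█░▓███▓█▓█ ▒▒┃     


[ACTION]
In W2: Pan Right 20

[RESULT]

cSequencer                  ┃                        
────────────────────────────┨                        
 ▼12345678901234            ┃                        
s·█·········█···            ┃                        
t···████·····█··  ┏━━━━━━━━━━━━━━━━━━━━━━━━━━━━┓     
k··█·██···█··██·  ┃ ImageViewer                ┃     
p██····█··█··█··  ┠────────────────────────────┨     
                  ┃ ▒█ ▓░▓▓                    ┃     
                  ┃█▓▒▓ ░▒▒                    ┃     
                  ┃█▓▒▓ ░░█                    ┃     
                  ┃ ▒▓░ ░░▒                    ┃     
                  ┃ ░█░░  ░                    ┃     
                  ┃█░░██▒▒█                    ┃     
                  ┃█▓█▓█ ▒▒                    ┃     


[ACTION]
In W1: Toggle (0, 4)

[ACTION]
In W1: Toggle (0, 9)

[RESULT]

cSequencer                  ┃                        
────────────────────────────┨                        
 ▼12345678901234            ┃                        
s·█··█····█·█···            ┃                        
t···████·····█··  ┏━━━━━━━━━━━━━━━━━━━━━━━━━━━━┓     
k··█·██···█··██·  ┃ ImageViewer                ┃     
p██····█··█··█··  ┠────────────────────────────┨     
                  ┃ ▒█ ▓░▓▓                    ┃     
                  ┃█▓▒▓ ░▒▒                    ┃     
                  ┃█▓▒▓ ░░█                    ┃     
                  ┃ ▒▓░ ░░▒                    ┃     
                  ┃ ░█░░  ░                    ┃     
                  ┃█░░██▒▒█                    ┃     
                  ┃█▓█▓█ ▒▒                    ┃     


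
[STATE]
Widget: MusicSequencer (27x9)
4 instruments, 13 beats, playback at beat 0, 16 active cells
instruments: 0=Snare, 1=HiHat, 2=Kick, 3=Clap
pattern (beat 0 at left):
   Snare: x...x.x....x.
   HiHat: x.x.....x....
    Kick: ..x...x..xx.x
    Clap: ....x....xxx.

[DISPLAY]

      ▼123456789012        
 Snare█···█·█····█·        
 HiHat█·█·····█····        
  Kick··█···█··██·█        
  Clap····█····███·        
                           
                           
                           
                           


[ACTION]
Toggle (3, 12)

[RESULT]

      ▼123456789012        
 Snare█···█·█····█·        
 HiHat█·█·····█····        
  Kick··█···█··██·█        
  Clap····█····████        
                           
                           
                           
                           


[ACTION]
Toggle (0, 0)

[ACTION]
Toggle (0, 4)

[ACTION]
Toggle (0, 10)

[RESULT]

      ▼123456789012        
 Snare······█···██·        
 HiHat█·█·····█····        
  Kick··█···█··██·█        
  Clap····█····████        
                           
                           
                           
                           


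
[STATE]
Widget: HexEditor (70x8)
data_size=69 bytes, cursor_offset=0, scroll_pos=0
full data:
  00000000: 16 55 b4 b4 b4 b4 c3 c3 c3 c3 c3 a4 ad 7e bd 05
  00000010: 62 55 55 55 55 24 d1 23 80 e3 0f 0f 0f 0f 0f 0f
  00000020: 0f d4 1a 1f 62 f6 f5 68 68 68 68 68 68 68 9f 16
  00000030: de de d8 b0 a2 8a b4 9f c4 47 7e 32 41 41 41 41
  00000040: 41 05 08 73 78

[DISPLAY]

00000000  16 55 b4 b4 b4 b4 c3 c3  c3 c3 c3 a4 ad 7e bd 05  |.U.......
00000010  62 55 55 55 55 24 d1 23  80 e3 0f 0f 0f 0f 0f 0f  |bUUUU$.#.
00000020  0f d4 1a 1f 62 f6 f5 68  68 68 68 68 68 68 9f 16  |....b..hh
00000030  de de d8 b0 a2 8a b4 9f  c4 47 7e 32 41 41 41 41  |.........
00000040  41 05 08 73 78                                    |A..sx    
                                                                      
                                                                      
                                                                      


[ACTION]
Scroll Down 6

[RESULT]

00000040  41 05 08 73 78                                    |A..sx    
                                                                      
                                                                      
                                                                      
                                                                      
                                                                      
                                                                      
                                                                      


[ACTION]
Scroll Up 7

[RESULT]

00000000  16 55 b4 b4 b4 b4 c3 c3  c3 c3 c3 a4 ad 7e bd 05  |.U.......
00000010  62 55 55 55 55 24 d1 23  80 e3 0f 0f 0f 0f 0f 0f  |bUUUU$.#.
00000020  0f d4 1a 1f 62 f6 f5 68  68 68 68 68 68 68 9f 16  |....b..hh
00000030  de de d8 b0 a2 8a b4 9f  c4 47 7e 32 41 41 41 41  |.........
00000040  41 05 08 73 78                                    |A..sx    
                                                                      
                                                                      
                                                                      


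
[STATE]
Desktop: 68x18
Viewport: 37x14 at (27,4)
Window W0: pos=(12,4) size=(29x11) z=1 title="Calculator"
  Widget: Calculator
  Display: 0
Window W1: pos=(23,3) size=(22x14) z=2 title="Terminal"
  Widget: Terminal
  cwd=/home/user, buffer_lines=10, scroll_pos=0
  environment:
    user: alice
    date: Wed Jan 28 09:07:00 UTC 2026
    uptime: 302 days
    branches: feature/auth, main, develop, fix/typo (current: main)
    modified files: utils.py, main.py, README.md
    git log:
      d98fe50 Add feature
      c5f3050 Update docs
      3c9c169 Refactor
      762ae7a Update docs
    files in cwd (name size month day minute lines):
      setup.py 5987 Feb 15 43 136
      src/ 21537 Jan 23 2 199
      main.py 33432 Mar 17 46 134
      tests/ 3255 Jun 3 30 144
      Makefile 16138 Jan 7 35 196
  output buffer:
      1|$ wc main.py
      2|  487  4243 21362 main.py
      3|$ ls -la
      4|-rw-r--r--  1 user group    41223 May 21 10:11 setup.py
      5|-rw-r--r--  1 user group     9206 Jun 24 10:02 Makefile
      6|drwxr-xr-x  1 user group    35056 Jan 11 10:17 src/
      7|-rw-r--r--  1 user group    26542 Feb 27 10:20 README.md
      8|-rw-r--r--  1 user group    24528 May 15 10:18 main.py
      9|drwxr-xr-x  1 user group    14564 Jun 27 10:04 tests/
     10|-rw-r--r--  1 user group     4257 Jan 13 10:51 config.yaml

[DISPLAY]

rminal           ┃                   
─────────────────┨                   
c main.py        ┃                   
87  4243 21362 ma┃                   
s -la            ┃                   
-r--r--  1 user g┃                   
-r--r--  1 user g┃                   
xr-xr-x  1 user g┃                   
-r--r--  1 user g┃                   
-r--r--  1 user g┃                   
xr-xr-x  1 user g┃                   
-r--r--  1 user g┃                   
━━━━━━━━━━━━━━━━━┛                   
                                     


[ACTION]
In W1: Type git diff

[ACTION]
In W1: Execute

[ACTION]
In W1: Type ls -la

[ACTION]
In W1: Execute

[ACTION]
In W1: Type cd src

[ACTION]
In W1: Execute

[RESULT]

rminal           ┃                   
─────────────────┨                   
port sys         ┃                   
s -la            ┃                   
-r--r--  1 alice ┃                   
xr-xr-x  1 alice ┃                   
-r--r--  1 alice ┃                   
xr-xr-x  1 alice ┃                   
-r--r--  1 alice ┃                   
d src            ┃                   
                 ┃                   
                 ┃                   
━━━━━━━━━━━━━━━━━┛                   
                                     


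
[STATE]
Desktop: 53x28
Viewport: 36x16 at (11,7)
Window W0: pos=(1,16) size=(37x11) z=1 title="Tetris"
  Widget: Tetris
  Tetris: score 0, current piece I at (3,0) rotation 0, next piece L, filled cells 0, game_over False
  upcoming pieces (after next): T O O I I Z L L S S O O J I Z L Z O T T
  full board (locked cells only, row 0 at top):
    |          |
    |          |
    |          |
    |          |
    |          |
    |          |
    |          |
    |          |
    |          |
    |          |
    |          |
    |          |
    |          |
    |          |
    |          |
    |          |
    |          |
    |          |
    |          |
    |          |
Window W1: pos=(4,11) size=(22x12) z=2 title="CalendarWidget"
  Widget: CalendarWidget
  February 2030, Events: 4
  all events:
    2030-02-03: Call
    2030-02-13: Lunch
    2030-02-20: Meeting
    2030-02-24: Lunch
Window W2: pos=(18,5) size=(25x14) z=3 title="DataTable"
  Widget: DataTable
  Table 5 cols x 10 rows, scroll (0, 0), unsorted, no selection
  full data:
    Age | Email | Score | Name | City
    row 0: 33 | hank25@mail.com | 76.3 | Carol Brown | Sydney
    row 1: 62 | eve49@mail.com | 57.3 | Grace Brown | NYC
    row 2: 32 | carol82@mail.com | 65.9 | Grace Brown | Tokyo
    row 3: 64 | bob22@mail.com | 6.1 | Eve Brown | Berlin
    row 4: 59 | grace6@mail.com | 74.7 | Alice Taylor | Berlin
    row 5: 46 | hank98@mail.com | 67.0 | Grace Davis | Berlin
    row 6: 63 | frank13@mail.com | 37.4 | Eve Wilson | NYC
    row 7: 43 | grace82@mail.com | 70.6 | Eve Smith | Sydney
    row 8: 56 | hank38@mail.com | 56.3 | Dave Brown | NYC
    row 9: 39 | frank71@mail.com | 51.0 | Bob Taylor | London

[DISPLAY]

       ┠───────────────────────┨    
       ┃Age│Email           │Sc┃    
       ┃───┼────────────────┼──┃    
       ┃33 │hank25@mail.com │76┃    
━━━━━━━┃62 │eve49@mail.com  │57┃    
darWidg┃32 │carol82@mail.com│65┃    
───────┃64 │bob22@mail.com  │6.┃    
ruary 2┃59 │grace6@mail.com │74┃    
We Th F┃46 │hank98@mail.com │67┃    
       ┃63 │frank13@mail.com│37┃    
 6  7  ┃43 │grace82@mail.com│70┃    
13* 14 ┗━━━━━━━━━━━━━━━━━━━━━━━┛    
20* 21 22 23 2┃           ┃         
27 28         ┃           ┃         
              ┃           ┃         
━━━━━━━━━━━━━━┛           ┃         


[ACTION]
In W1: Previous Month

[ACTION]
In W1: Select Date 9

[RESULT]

       ┠───────────────────────┨    
       ┃Age│Email           │Sc┃    
       ┃───┼────────────────┼──┃    
       ┃33 │hank25@mail.com │76┃    
━━━━━━━┃62 │eve49@mail.com  │57┃    
darWidg┃32 │carol82@mail.com│65┃    
───────┃64 │bob22@mail.com  │6.┃    
nuary 2┃59 │grace6@mail.com │74┃    
We Th F┃46 │hank98@mail.com │67┃    
 2  3  ┃63 │frank13@mail.com│37┃    
[ 9] 10┃43 │grace82@mail.com│70┃    
16 17 1┗━━━━━━━━━━━━━━━━━━━━━━━┛    
23 24 25 26 27┃           ┃         
30 31         ┃           ┃         
              ┃           ┃         
━━━━━━━━━━━━━━┛           ┃         


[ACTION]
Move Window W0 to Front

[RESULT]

       ┠───────────────────────┨    
       ┃Age│Email           │Sc┃    
       ┃───┼────────────────┼──┃    
       ┃33 │hank25@mail.com │76┃    
━━━━━━━┃62 │eve49@mail.com  │57┃    
darWidg┃32 │carol82@mail.com│65┃    
───────┃64 │bob22@mail.com  │6.┃    
nuary 2┃59 │grace6@mail.com │74┃    
We Th F┃46 │hank98@mail.com │67┃    
━━━━━━━━━━━━━━━━━━━━━━━━━━┓m│37┃    
                          ┃m│70┃    
──────────────────────────┨━━━━┛    
 │Next:                   ┃         
 │  ▒                     ┃         
 │▒▒▒                     ┃         
 │                        ┃         


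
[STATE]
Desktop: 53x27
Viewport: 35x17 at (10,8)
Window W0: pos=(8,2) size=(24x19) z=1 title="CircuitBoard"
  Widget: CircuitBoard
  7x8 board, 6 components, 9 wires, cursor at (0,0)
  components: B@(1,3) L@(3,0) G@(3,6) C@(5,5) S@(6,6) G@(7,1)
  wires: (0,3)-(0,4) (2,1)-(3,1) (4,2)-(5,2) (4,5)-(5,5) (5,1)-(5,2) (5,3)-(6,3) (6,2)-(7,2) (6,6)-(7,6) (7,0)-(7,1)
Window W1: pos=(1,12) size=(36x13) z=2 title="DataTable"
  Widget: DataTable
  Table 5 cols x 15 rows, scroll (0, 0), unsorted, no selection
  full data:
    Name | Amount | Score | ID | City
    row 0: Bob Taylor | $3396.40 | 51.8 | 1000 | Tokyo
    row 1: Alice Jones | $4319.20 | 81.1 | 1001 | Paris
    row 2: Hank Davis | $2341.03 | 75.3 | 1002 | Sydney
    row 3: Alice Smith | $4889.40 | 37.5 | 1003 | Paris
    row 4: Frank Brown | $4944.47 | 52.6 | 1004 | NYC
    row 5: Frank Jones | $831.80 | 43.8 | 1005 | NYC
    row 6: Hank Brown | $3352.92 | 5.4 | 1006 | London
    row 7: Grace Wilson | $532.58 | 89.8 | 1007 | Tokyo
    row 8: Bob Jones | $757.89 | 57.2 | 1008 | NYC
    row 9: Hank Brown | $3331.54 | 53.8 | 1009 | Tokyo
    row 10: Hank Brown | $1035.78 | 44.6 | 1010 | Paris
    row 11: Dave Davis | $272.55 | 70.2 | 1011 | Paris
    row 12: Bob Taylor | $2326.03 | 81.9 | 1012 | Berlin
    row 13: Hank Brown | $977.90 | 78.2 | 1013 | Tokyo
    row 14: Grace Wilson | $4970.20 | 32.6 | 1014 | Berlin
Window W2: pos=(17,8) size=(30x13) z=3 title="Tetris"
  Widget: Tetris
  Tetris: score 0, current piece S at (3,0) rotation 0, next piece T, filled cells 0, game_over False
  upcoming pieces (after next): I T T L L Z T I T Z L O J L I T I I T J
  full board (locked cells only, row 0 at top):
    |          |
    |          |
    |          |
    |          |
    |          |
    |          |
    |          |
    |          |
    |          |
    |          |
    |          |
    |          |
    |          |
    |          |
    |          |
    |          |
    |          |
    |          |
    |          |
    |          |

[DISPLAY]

       ┏━━━━━━━━━━━━━━━━━━━━━━━━━━━
       ┃ Tetris                    
       ┠───────────────────────────
       ┃          │Next:           
━━━━━━━┃          │ ▒              
le     ┃          │▒▒▒             
───────┃          │                
    │Am┃          │                
────┼──┃          │                
or  │$3┃          │Score:          
nes │$4┃          │0               
is  │$2┃          │                
ith │$4┗━━━━━━━━━━━━━━━━━━━━━━━━━━━
own │$4944.47│52.6 │1004│N┃        
nes │$831.80 │43.8 │1005│N┃        
wn  │$3352.92│5.4  │1006│L┃        
━━━━━━━━━━━━━━━━━━━━━━━━━━┛        


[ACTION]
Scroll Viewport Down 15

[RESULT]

       ┠───────────────────────────
       ┃          │Next:           
━━━━━━━┃          │ ▒              
le     ┃          │▒▒▒             
───────┃          │                
    │Am┃          │                
────┼──┃          │                
or  │$3┃          │Score:          
nes │$4┃          │0               
is  │$2┃          │                
ith │$4┗━━━━━━━━━━━━━━━━━━━━━━━━━━━
own │$4944.47│52.6 │1004│N┃        
nes │$831.80 │43.8 │1005│N┃        
wn  │$3352.92│5.4  │1006│L┃        
━━━━━━━━━━━━━━━━━━━━━━━━━━┛        
                                   
                                   


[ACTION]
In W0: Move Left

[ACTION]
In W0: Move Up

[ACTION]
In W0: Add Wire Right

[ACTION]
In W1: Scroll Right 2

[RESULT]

       ┠───────────────────────────
       ┃          │Next:           
━━━━━━━┃          │ ▒              
le     ┃          │▒▒▒             
───────┃          │                
  │Amou┃          │                
──┼────┃          │                
  │$339┃          │Score:          
s │$431┃          │0               
  │$234┃          │                
h │$488┗━━━━━━━━━━━━━━━━━━━━━━━━━━━
n │$4944.47│52.6 │1004│NYC┃        
s │$831.80 │43.8 │1005│NYC┃        
  │$3352.92│5.4  │1006│Lon┃        
━━━━━━━━━━━━━━━━━━━━━━━━━━┛        
                                   
                                   


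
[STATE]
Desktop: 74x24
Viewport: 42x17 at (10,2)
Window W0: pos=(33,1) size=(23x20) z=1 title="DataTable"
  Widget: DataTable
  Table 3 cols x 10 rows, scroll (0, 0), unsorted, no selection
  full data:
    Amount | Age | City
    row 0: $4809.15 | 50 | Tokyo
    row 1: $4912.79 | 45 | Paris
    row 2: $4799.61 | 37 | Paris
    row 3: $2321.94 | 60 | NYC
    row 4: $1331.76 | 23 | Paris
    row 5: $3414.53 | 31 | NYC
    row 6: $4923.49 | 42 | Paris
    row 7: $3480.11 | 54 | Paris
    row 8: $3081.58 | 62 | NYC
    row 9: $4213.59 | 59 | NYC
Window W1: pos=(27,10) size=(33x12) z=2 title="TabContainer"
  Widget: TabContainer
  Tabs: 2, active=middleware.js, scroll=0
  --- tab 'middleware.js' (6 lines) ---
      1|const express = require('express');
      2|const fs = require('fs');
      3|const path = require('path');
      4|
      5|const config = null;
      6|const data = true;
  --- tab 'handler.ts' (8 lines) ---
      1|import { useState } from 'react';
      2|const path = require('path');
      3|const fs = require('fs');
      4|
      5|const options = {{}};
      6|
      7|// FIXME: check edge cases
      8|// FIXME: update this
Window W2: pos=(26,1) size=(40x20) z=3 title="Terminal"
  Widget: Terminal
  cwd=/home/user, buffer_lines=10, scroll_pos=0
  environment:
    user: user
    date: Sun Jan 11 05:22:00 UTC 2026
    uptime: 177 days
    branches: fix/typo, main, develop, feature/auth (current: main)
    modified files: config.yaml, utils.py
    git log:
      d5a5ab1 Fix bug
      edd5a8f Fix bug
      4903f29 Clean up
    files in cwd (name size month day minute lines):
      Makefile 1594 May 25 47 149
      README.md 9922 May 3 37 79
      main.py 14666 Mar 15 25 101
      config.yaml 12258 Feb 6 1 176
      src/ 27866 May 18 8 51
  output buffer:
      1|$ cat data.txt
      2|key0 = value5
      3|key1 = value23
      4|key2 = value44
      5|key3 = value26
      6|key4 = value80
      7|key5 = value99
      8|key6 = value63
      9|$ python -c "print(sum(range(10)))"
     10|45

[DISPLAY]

                ┃ Terminal                
                ┠─────────────────────────
                ┃$ cat data.txt           
                ┃key0 = value5            
                ┃key1 = value23           
                ┃key2 = value44           
                ┃key3 = value26           
                ┃key4 = value80           
                ┃key5 = value99           
                ┃key6 = value63           
                ┃$ python -c "print(sum(ra
                ┃45                       
                ┃$ █                      
                ┃                         
                ┃                         
                ┃                         
                ┃                         


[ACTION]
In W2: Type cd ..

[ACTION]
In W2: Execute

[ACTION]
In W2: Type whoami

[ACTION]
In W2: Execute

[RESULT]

                ┃ Terminal                
                ┠─────────────────────────
                ┃$ cat data.txt           
                ┃key0 = value5            
                ┃key1 = value23           
                ┃key2 = value44           
                ┃key3 = value26           
                ┃key4 = value80           
                ┃key5 = value99           
                ┃key6 = value63           
                ┃$ python -c "print(sum(ra
                ┃45                       
                ┃$ cd ..                  
                ┃                         
                ┃$ whoami                 
                ┃user                     
                ┃$ █                      


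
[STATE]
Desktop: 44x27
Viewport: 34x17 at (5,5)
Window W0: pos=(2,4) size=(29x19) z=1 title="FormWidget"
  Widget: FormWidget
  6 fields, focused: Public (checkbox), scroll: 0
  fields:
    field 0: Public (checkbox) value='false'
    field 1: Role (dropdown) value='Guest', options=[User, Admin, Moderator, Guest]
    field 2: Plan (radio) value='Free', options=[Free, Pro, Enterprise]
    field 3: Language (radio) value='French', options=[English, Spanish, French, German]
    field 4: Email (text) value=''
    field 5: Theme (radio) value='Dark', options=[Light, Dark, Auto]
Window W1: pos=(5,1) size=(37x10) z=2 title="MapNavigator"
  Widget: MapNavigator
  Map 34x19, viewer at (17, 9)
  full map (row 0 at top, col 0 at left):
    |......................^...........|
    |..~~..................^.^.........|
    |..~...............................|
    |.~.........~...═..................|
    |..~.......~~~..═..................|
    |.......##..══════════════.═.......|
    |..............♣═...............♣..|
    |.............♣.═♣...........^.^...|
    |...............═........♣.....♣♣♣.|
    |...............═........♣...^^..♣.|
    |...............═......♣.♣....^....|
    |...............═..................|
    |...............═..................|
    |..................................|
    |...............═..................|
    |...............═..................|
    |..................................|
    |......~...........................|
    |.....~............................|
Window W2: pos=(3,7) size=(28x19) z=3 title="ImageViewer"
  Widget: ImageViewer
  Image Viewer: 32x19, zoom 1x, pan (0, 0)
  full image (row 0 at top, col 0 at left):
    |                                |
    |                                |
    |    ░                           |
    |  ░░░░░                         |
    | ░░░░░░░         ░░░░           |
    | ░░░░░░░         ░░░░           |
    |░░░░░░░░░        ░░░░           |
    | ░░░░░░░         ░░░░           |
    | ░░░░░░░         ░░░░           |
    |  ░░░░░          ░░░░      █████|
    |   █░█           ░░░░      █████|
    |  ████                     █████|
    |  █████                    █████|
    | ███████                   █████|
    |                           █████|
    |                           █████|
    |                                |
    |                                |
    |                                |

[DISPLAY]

┃.............♣.═♣...........^.^..
┃...............═........♣.....♣♣♣
━━━━━━━━━━━━━━━━━━━━━━━━━┓...^^..♣
ImageViewer              ┃....^...
─────────────────────────┨........
                         ┃━━━━━━━━
                         ┃        
   ░                     ┃        
 ░░░░░                   ┃        
░░░░░░░         ░░░░     ┃        
░░░░░░░         ░░░░     ┃        
░░░░░░░░        ░░░░     ┃        
░░░░░░░         ░░░░     ┃        
░░░░░░░         ░░░░     ┃        
 ░░░░░          ░░░░     ┃        
  █░█           ░░░░     ┃        
 ████                    ┃        


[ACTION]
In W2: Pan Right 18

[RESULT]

┃.............♣.═♣...........^.^..
┃...............═........♣.....♣♣♣
━━━━━━━━━━━━━━━━━━━━━━━━━┓...^^..♣
ImageViewer              ┃....^...
─────────────────────────┨........
                         ┃━━━━━━━━
                         ┃        
                         ┃        
                         ┃        
░░                       ┃        
░░                       ┃        
░░                       ┃        
░░                       ┃        
░░                       ┃        
░░      █████            ┃        
░░      █████            ┃        
        █████            ┃        


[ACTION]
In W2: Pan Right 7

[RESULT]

┃.............♣.═♣...........^.^..
┃...............═........♣.....♣♣♣
━━━━━━━━━━━━━━━━━━━━━━━━━┓...^^..♣
ImageViewer              ┃....^...
─────────────────────────┨........
                         ┃━━━━━━━━
                         ┃        
                         ┃        
                         ┃        
                         ┃        
                         ┃        
                         ┃        
                         ┃        
                         ┃        
 █████                   ┃        
 █████                   ┃        
 █████                   ┃        


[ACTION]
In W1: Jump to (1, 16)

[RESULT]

┃                ...............═.
┃                ...............═.
━━━━━━━━━━━━━━━━━━━━━━━━━┓........
ImageViewer              ┃........
─────────────────────────┨........
                         ┃━━━━━━━━
                         ┃        
                         ┃        
                         ┃        
                         ┃        
                         ┃        
                         ┃        
                         ┃        
                         ┃        
 █████                   ┃        
 █████                   ┃        
 █████                   ┃        


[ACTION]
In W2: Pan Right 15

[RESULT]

┃                ...............═.
┃                ...............═.
━━━━━━━━━━━━━━━━━━━━━━━━━┓........
ImageViewer              ┃........
─────────────────────────┨........
                         ┃━━━━━━━━
                         ┃        
                         ┃        
                         ┃        
                         ┃        
                         ┃        
                         ┃        
                         ┃        
                         ┃        
                         ┃        
                         ┃        
                         ┃        
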